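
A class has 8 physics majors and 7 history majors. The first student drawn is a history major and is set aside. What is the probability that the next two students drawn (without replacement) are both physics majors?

After the first draw, 8 of the remaining 14 students are physics majors.
P = 8/14 × 7/13 = 56/182 = 4/13.

4/13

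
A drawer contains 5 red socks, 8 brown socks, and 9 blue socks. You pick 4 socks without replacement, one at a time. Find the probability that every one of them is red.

P(all red) = 5/22 × 4/21 × 3/20 × 2/19 = 120/175560 = 1/1463.

1/1463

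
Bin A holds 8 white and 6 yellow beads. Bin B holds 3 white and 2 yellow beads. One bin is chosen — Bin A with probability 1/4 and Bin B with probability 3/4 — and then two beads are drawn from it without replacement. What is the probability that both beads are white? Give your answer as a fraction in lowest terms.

157/520

From Bin A: P(both white) = (8/14)(7/13) = 4/13.
From Bin B: P(both white) = (3/5)(2/4) = 3/10.
Total probability = (1/4)(4/13) + (3/4)(3/10) = 157/520.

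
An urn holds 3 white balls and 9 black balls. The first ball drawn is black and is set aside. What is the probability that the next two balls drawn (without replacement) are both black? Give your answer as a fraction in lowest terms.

28/55

After the first draw, 8 of the remaining 11 balls are black.
P = 8/11 × 7/10 = 56/110 = 28/55.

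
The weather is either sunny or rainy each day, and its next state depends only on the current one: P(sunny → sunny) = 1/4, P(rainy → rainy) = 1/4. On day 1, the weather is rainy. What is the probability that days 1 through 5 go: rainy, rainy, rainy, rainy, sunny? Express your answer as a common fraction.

Day 1 is given. For each transition, use the conditional probability from the current state:
P(rainy | rainy) = 1/4; P(rainy | rainy) = 1/4; P(rainy | rainy) = 1/4; P(sunny | rainy) = 3/4.
P = 1/4 × 1/4 × 1/4 × 3/4 = 3/256.

3/256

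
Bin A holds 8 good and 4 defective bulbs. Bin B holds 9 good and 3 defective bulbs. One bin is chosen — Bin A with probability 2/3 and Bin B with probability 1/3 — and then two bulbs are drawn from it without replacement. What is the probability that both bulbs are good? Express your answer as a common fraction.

46/99

From Bin A: P(both good) = (8/12)(7/11) = 14/33.
From Bin B: P(both good) = (9/12)(8/11) = 6/11.
Total probability = (2/3)(14/33) + (1/3)(6/11) = 46/99.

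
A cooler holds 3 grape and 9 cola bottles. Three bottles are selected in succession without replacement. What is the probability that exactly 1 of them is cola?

27/220

One ordering (cola drawn first) has probability 9/12 × 3/11 × 2/10 = 54/1320 = 9/220.
There are C(3,1) = 3 such orderings, each equally likely, so P = 3 × 9/220 = 27/220.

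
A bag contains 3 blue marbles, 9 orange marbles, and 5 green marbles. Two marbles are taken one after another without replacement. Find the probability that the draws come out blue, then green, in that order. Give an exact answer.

Each draw changes the counts, so multiply the conditional probabilities along the sequence:
P = 3/17 × 5/16 = 15/272.

15/272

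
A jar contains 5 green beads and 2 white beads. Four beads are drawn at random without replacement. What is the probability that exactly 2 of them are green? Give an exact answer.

2/7

One ordering (green drawn first) has probability 5/7 × 4/6 × 2/5 × 1/4 = 40/840 = 1/21.
There are C(4,2) = 6 such orderings, each equally likely, so P = 6 × 1/21 = 2/7.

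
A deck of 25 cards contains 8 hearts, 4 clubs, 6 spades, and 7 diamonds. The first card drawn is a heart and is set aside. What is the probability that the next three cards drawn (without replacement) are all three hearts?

With the first card removed, 7 hearts remain out of 24.
P = 7/24 × 6/23 × 5/22 = 210/12144 = 35/2024.

35/2024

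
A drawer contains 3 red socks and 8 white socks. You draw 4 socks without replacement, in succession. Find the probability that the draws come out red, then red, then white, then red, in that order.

Multiply the probability of each draw given the previous ones:
P = 3/11 × 2/10 × 8/9 × 1/8 = 48/7920 = 1/165.

1/165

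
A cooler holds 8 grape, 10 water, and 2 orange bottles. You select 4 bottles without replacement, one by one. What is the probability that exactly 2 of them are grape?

One ordering (grape drawn first) has probability 8/20 × 7/19 × 12/18 × 11/17 = 7392/116280 = 308/4845.
There are C(4,2) = 6 such orderings, each equally likely, so P = 6 × 308/4845 = 616/1615.

616/1615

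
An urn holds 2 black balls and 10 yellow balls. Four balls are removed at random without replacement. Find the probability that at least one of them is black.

P(no black) = 10/12 × 9/11 × 8/10 × 7/9 = 5040/11880 = 14/33.
P(at least one) = 1 − 14/33 = 19/33.

19/33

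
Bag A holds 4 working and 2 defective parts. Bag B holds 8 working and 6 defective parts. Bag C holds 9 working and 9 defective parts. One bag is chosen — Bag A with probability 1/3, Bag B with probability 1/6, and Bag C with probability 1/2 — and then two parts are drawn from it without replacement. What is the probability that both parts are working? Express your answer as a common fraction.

334/1105

From Bag A: P(both working) = (4/6)(3/5) = 2/5.
From Bag B: P(both working) = (8/14)(7/13) = 4/13.
From Bag C: P(both working) = (9/18)(8/17) = 4/17.
Total probability = (1/3)(2/5) + (1/6)(4/13) + (1/2)(4/17) = 334/1105.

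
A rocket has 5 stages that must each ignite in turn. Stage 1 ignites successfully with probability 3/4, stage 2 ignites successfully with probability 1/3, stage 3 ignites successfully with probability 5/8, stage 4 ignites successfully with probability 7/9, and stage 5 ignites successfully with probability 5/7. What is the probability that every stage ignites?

25/288

The events are sequential, so multiply the conditional probabilities:
P = 3/4 × 1/3 × 5/8 × 7/9 × 5/7 = 525/6048 = 25/288.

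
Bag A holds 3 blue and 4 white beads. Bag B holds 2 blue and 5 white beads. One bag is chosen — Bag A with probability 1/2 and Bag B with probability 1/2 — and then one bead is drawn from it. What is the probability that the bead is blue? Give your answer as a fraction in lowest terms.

5/14

From Bag A: P(blue) = 3/7.
From Bag B: P(blue) = 2/7.
Total probability = (1/2)(3/7) + (1/2)(2/7) = 5/14.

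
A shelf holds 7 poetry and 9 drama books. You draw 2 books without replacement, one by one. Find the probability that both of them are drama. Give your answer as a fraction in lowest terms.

3/10

P(all drama) = 9/16 × 8/15 = 72/240 = 3/10.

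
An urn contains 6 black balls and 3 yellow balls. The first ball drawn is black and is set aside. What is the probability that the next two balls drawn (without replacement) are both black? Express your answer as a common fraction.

After the first draw, 5 of the remaining 8 balls are black.
P = 5/8 × 4/7 = 20/56 = 5/14.

5/14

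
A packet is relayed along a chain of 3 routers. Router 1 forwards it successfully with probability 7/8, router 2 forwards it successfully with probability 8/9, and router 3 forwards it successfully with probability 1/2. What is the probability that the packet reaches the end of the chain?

Each stage is reached only if all earlier stages succeed, so
P = 7/8 × 8/9 × 1/2 = 56/144 = 7/18.

7/18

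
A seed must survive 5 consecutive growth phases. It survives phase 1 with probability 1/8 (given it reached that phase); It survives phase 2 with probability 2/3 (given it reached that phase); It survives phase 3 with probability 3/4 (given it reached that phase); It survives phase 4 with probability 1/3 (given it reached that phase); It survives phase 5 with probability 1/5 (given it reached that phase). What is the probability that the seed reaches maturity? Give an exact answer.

The events are sequential, so multiply the conditional probabilities:
P = 1/8 × 2/3 × 3/4 × 1/3 × 1/5 = 6/1440 = 1/240.

1/240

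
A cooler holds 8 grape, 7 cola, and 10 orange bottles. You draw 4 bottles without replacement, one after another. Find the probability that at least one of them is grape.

1027/1265

P(no grape) = 17/25 × 16/24 × 15/23 × 14/22 = 57120/303600 = 238/1265.
P(at least one) = 1 − 238/1265 = 1027/1265.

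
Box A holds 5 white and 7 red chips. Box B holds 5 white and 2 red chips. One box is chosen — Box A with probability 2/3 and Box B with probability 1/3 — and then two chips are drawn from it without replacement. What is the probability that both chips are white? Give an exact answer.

20/77

From Box A: P(both white) = (5/12)(4/11) = 5/33.
From Box B: P(both white) = (5/7)(4/6) = 10/21.
Total probability = (2/3)(5/33) + (1/3)(10/21) = 20/77.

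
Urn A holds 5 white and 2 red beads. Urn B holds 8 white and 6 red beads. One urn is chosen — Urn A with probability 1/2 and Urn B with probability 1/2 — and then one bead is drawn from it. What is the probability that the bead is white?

9/14

From Urn A: P(white) = 5/7.
From Urn B: P(white) = 8/14.
Total probability = (1/2)(5/7) + (1/2)(8/14) = 9/14.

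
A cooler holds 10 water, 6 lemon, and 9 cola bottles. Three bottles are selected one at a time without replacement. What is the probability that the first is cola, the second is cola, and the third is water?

6/115

Each draw changes the counts, so multiply the conditional probabilities along the sequence:
P = 9/25 × 8/24 × 10/23 = 720/13800 = 6/115.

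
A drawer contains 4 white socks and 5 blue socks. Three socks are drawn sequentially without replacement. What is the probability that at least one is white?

37/42

P(no white) = 5/9 × 4/8 × 3/7 = 60/504 = 5/42.
P(at least one) = 1 − 5/42 = 37/42.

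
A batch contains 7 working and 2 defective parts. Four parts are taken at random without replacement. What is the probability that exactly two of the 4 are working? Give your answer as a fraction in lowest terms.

1/6

One ordering (working drawn first) has probability 7/9 × 6/8 × 2/7 × 1/6 = 84/3024 = 1/36.
There are C(4,2) = 6 such orderings, each equally likely, so P = 6 × 1/36 = 1/6.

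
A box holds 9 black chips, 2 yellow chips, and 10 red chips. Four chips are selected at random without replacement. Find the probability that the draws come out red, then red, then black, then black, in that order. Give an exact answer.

Multiply the probability of each draw given the previous ones:
P = 10/21 × 9/20 × 9/19 × 8/18 = 6480/143640 = 6/133.

6/133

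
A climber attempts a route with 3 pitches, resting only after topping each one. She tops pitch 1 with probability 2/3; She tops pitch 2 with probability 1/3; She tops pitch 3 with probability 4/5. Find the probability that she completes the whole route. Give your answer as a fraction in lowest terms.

Each stage is reached only if all earlier stages succeed, so
P = 2/3 × 1/3 × 4/5 = 8/45.

8/45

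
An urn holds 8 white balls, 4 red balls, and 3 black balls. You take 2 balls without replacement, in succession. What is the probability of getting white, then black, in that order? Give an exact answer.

Chain rule:
P = 8/15 × 3/14 = 24/210 = 4/35.

4/35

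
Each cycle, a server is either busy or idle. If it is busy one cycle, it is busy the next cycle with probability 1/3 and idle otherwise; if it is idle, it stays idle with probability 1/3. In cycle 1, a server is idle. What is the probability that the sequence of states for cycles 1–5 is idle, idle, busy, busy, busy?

2/81

Cycle 1 is given. For each transition, use the conditional probability from the current state:
P(idle | idle) = 1/3; P(busy | idle) = 2/3; P(busy | busy) = 1/3; P(busy | busy) = 1/3.
P = 1/3 × 2/3 × 1/3 × 1/3 = 2/81.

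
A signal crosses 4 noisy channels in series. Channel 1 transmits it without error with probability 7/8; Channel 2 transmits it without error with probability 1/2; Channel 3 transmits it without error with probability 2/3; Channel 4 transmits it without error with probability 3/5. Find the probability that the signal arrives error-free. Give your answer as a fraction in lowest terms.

7/40

The events are sequential, so multiply the conditional probabilities:
P = 7/8 × 1/2 × 2/3 × 3/5 = 42/240 = 7/40.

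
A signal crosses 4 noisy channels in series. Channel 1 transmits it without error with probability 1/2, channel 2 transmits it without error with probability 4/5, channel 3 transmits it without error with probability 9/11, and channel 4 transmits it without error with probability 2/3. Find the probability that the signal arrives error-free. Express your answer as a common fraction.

12/55

The events are sequential, so multiply the conditional probabilities:
P = 1/2 × 4/5 × 9/11 × 2/3 = 72/330 = 12/55.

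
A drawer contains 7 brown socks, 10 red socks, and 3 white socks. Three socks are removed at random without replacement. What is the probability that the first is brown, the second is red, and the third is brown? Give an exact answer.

Multiply the probability of each draw given the previous ones:
P = 7/20 × 10/19 × 6/18 = 420/6840 = 7/114.

7/114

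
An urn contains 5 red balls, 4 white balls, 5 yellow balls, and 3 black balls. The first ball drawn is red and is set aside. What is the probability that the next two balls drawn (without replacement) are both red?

1/20

With the first ball removed, 4 red remain out of 16.
P = 4/16 × 3/15 = 12/240 = 1/20.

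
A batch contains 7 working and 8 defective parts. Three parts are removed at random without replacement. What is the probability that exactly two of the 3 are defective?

One ordering (defective drawn first) has probability 8/15 × 7/14 × 7/13 = 392/2730 = 28/195.
There are C(3,2) = 3 such orderings, each equally likely, so P = 3 × 28/195 = 28/65.

28/65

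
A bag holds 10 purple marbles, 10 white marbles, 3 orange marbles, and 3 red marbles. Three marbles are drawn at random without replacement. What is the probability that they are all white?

3/65

P = 10/26 × 9/25 × 8/24 = 720/15600 = 3/65.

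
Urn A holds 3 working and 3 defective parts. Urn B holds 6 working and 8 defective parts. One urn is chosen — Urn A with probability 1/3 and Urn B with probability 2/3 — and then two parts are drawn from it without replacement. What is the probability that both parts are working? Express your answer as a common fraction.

From Urn A: P(both working) = (3/6)(2/5) = 1/5.
From Urn B: P(both working) = (6/14)(5/13) = 15/91.
Total probability = (1/3)(1/5) + (2/3)(15/91) = 241/1365.

241/1365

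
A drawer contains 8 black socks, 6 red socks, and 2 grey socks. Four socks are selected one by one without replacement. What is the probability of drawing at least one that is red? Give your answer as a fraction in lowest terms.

P(no red) = 10/16 × 9/15 × 8/14 × 7/13 = 5040/43680 = 3/26.
P(at least one) = 1 − 3/26 = 23/26.

23/26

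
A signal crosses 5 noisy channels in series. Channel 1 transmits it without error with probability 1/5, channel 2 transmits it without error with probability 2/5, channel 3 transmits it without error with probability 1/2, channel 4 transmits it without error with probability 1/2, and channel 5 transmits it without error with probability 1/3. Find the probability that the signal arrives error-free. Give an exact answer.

1/150

Each stage is reached only if all earlier stages succeed, so
P = 1/5 × 2/5 × 1/2 × 1/2 × 1/3 = 2/300 = 1/150.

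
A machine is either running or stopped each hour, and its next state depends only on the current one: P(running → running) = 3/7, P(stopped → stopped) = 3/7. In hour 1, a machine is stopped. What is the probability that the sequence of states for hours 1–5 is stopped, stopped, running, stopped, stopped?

Hour 1 is given. For each transition, use the conditional probability from the current state:
P(stopped | stopped) = 3/7; P(running | stopped) = 4/7; P(stopped | running) = 4/7; P(stopped | stopped) = 3/7.
P = 3/7 × 4/7 × 4/7 × 3/7 = 144/2401.

144/2401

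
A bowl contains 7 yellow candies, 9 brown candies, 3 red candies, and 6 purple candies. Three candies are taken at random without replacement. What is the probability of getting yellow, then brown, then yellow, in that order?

63/2300

Each draw changes the counts, so multiply the conditional probabilities along the sequence:
P = 7/25 × 9/24 × 6/23 = 378/13800 = 63/2300.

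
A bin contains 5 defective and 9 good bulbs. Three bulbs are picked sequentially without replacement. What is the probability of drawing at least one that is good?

177/182

P(no good) = 5/14 × 4/13 × 3/12 = 60/2184 = 5/182.
P(at least one) = 1 − 5/182 = 177/182.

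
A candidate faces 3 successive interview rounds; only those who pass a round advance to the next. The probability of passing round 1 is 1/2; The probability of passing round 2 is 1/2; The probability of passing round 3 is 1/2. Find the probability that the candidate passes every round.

1/8

Each stage is reached only if all earlier stages succeed, so
P = 1/2 × 1/2 × 1/2 = 1/8.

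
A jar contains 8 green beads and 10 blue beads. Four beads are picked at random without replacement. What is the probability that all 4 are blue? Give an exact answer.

P = 10/18 × 9/17 × 8/16 × 7/15 = 5040/73440 = 7/102.

7/102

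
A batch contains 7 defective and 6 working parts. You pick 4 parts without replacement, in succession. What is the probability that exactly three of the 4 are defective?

One ordering (defective drawn first) has probability 7/13 × 6/12 × 5/11 × 6/10 = 1260/17160 = 21/286.
There are C(4,3) = 4 such orderings, each equally likely, so P = 4 × 21/286 = 42/143.

42/143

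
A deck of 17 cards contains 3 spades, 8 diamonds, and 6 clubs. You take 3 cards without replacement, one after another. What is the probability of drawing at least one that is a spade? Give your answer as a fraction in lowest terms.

P(no spades) = 14/17 × 13/16 × 12/15 = 2184/4080 = 91/170.
P(at least one) = 1 − 91/170 = 79/170.

79/170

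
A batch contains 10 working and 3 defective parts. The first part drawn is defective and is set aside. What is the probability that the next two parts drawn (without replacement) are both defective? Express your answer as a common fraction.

With the first part removed, 2 defective remain out of 12.
P = 2/12 × 1/11 = 2/132 = 1/66.

1/66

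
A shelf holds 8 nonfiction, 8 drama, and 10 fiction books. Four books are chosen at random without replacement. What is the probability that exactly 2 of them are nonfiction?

One ordering (nonfiction drawn first) has probability 8/26 × 7/25 × 18/24 × 17/23 = 17136/358800 = 357/7475.
There are C(4,2) = 6 such orderings, each equally likely, so P = 6 × 357/7475 = 2142/7475.

2142/7475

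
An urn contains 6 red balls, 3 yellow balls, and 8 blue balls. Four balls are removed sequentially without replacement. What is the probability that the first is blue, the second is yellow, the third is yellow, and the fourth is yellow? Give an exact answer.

1/1190

Each draw changes the counts, so multiply the conditional probabilities along the sequence:
P = 8/17 × 3/16 × 2/15 × 1/14 = 48/57120 = 1/1190.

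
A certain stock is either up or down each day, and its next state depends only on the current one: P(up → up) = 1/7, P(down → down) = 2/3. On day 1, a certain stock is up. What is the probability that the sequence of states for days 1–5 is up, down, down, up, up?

Day 1 is given. For each transition, use the conditional probability from the current state:
P(down | up) = 6/7; P(down | down) = 2/3; P(up | down) = 1/3; P(up | up) = 1/7.
P = 6/7 × 2/3 × 1/3 × 1/7 = 12/441 = 4/147.

4/147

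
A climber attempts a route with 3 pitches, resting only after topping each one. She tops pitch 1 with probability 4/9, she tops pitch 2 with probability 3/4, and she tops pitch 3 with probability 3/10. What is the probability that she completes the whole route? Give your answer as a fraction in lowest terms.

1/10

Multiplying along the chain,
P = 4/9 × 3/4 × 3/10 = 36/360 = 1/10.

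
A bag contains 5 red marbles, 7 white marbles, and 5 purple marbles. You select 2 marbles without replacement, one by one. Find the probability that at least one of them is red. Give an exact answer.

35/68

P(no red) = 12/17 × 11/16 = 132/272 = 33/68.
P(at least one) = 1 − 33/68 = 35/68.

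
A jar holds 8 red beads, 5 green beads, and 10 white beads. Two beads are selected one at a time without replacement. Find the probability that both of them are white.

45/253

P = 10/23 × 9/22 = 90/506 = 45/253.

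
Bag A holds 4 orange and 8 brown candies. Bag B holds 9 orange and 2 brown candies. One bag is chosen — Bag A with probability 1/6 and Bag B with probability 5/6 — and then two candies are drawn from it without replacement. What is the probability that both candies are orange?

From Bag A: P(both orange) = (4/12)(3/11) = 1/11.
From Bag B: P(both orange) = (9/11)(8/10) = 36/55.
Total probability = (1/6)(1/11) + (5/6)(36/55) = 37/66.

37/66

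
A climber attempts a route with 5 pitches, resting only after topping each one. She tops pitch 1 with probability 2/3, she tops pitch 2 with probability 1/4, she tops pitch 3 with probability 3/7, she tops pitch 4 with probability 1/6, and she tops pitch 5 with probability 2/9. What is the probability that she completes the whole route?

1/378

The events are sequential, so multiply the conditional probabilities:
P = 2/3 × 1/4 × 3/7 × 1/6 × 2/9 = 12/4536 = 1/378.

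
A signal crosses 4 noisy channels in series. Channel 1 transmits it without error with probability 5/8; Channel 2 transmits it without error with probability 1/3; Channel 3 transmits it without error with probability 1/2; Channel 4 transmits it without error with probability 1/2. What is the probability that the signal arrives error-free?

The events are sequential, so multiply the conditional probabilities:
P = 5/8 × 1/3 × 1/2 × 1/2 = 5/96.

5/96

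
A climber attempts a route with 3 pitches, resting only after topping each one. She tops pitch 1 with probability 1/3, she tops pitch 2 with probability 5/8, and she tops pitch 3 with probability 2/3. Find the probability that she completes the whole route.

5/36

Multiplying along the chain,
P = 1/3 × 5/8 × 2/3 = 10/72 = 5/36.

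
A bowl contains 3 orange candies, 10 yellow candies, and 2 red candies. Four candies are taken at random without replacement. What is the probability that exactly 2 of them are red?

One ordering (red drawn first) has probability 2/15 × 1/14 × 13/13 × 12/12 = 312/32760 = 1/105.
There are C(4,2) = 6 such orderings, each equally likely, so P = 6 × 1/105 = 2/35.

2/35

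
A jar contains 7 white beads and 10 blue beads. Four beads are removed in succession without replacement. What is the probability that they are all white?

1/68

P(every draw is white) = 7/17 × 6/16 × 5/15 × 4/14 = 840/57120 = 1/68.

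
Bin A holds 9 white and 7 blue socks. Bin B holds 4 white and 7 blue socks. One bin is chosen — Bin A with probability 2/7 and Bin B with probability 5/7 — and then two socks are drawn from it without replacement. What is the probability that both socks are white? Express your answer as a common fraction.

From Bin A: P(both white) = (9/16)(8/15) = 3/10.
From Bin B: P(both white) = (4/11)(3/10) = 6/55.
Total probability = (2/7)(3/10) + (5/7)(6/55) = 9/55.

9/55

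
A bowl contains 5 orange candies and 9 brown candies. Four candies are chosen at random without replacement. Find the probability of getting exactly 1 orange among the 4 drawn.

60/143

One ordering (orange drawn first) has probability 5/14 × 9/13 × 8/12 × 7/11 = 2520/24024 = 15/143.
There are C(4,1) = 4 such orderings, each equally likely, so P = 4 × 15/143 = 60/143.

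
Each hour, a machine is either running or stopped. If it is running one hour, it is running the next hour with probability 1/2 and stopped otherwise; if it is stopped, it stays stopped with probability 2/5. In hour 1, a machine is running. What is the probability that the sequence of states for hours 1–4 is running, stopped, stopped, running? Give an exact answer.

3/25

Hour 1 is given. For each transition, use the conditional probability from the current state:
P(stopped | running) = 1/2; P(stopped | stopped) = 2/5; P(running | stopped) = 3/5.
P = 1/2 × 2/5 × 3/5 = 6/50 = 3/25.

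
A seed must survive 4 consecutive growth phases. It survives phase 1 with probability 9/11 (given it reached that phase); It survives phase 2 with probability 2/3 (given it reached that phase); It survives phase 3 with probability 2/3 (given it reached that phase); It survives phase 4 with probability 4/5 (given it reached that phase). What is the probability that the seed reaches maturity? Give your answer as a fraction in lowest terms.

Each stage is reached only if all earlier stages succeed, so
P = 9/11 × 2/3 × 2/3 × 4/5 = 144/495 = 16/55.

16/55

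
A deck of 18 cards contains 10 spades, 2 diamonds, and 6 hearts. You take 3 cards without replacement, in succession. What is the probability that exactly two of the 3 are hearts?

One ordering (hearts drawn first) has probability 6/18 × 5/17 × 12/16 = 360/4896 = 5/68.
There are C(3,2) = 3 such orderings, each equally likely, so P = 3 × 5/68 = 15/68.

15/68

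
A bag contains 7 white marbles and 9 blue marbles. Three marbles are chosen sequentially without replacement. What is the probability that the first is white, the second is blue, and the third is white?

Each draw changes the counts, so multiply the conditional probabilities along the sequence:
P = 7/16 × 9/15 × 6/14 = 378/3360 = 9/80.

9/80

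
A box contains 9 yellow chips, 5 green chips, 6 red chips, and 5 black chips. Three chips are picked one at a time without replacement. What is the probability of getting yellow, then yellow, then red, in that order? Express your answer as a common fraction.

18/575

Chain rule:
P = 9/25 × 8/24 × 6/23 = 432/13800 = 18/575.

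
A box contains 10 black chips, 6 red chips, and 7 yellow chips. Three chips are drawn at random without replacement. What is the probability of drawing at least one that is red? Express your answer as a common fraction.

1091/1771

P(no red) = 17/23 × 16/22 × 15/21 = 4080/10626 = 680/1771.
P(at least one) = 1 − 680/1771 = 1091/1771.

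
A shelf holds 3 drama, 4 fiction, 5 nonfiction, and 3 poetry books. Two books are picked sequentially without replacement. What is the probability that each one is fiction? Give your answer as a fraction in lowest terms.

2/35

P = 4/15 × 3/14 = 12/210 = 2/35.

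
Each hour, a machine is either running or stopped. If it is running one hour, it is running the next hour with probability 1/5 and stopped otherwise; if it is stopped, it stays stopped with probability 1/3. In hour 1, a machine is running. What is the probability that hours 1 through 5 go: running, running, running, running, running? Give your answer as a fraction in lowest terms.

1/625

Hour 1 is given. For each transition, use the conditional probability from the current state:
P(running | running) = 1/5; P(running | running) = 1/5; P(running | running) = 1/5; P(running | running) = 1/5.
P = 1/5 × 1/5 × 1/5 × 1/5 = 1/625.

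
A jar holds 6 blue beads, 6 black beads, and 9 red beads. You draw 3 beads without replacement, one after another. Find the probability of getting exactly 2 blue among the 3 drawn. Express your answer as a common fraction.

One ordering (blue drawn first) has probability 6/21 × 5/20 × 15/19 = 450/7980 = 15/266.
There are C(3,2) = 3 such orderings, each equally likely, so P = 3 × 15/266 = 45/266.

45/266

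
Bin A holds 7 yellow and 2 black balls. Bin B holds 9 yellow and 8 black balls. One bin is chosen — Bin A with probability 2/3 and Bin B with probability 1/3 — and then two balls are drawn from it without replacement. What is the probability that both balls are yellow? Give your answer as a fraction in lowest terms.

73/153

From Bin A: P(both yellow) = (7/9)(6/8) = 7/12.
From Bin B: P(both yellow) = (9/17)(8/16) = 9/34.
Total probability = (2/3)(7/12) + (1/3)(9/34) = 73/153.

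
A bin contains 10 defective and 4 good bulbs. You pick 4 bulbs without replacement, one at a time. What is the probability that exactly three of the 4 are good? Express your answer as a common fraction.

One ordering (good drawn first) has probability 4/14 × 3/13 × 2/12 × 10/11 = 240/24024 = 10/1001.
There are C(4,3) = 4 such orderings, each equally likely, so P = 4 × 10/1001 = 40/1001.

40/1001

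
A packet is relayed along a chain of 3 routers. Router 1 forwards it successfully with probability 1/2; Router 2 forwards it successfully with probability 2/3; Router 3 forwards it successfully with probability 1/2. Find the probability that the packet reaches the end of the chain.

Multiplying along the chain,
P = 1/2 × 2/3 × 1/2 = 2/12 = 1/6.

1/6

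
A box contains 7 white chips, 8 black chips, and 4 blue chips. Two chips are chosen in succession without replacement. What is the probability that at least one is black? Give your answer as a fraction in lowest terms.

P(no black) = 11/19 × 10/18 = 110/342 = 55/171.
P(at least one) = 1 − 55/171 = 116/171.

116/171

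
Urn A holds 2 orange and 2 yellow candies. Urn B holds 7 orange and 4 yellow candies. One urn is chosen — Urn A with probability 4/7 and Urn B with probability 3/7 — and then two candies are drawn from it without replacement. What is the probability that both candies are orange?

From Urn A: P(both orange) = (2/4)(1/3) = 1/6.
From Urn B: P(both orange) = (7/11)(6/10) = 21/55.
Total probability = (4/7)(1/6) + (3/7)(21/55) = 299/1155.

299/1155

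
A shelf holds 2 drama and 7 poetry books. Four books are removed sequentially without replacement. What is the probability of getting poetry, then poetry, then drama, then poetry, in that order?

Each draw changes the counts, so multiply the conditional probabilities along the sequence:
P = 7/9 × 6/8 × 2/7 × 5/6 = 420/3024 = 5/36.

5/36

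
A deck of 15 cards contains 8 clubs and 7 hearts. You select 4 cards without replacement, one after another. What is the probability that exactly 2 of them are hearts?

One ordering (hearts drawn first) has probability 7/15 × 6/14 × 8/13 × 7/12 = 2352/32760 = 14/195.
There are C(4,2) = 6 such orderings, each equally likely, so P = 6 × 14/195 = 28/65.

28/65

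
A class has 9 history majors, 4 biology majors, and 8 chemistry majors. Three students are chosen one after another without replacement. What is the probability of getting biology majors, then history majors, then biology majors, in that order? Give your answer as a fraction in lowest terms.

9/665

Chain rule:
P = 4/21 × 9/20 × 3/19 = 108/7980 = 9/665.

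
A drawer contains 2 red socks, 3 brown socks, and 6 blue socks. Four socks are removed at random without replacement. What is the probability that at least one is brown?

26/33

P(no brown) = 8/11 × 7/10 × 6/9 × 5/8 = 1680/7920 = 7/33.
P(at least one) = 1 − 7/33 = 26/33.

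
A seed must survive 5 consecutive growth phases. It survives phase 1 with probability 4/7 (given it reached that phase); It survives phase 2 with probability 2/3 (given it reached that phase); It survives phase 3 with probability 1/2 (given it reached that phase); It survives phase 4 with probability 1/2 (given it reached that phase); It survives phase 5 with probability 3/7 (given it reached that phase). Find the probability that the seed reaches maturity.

2/49

The events are sequential, so multiply the conditional probabilities:
P = 4/7 × 2/3 × 1/2 × 1/2 × 3/7 = 24/588 = 2/49.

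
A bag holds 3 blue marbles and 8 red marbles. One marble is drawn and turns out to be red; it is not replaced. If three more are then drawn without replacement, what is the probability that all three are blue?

After the first draw, 3 of the remaining 10 marbles are blue.
P = 3/10 × 2/9 × 1/8 = 6/720 = 1/120.

1/120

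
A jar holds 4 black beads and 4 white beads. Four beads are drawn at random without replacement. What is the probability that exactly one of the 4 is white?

8/35

One ordering (white drawn first) has probability 4/8 × 4/7 × 3/6 × 2/5 = 96/1680 = 2/35.
There are C(4,1) = 4 such orderings, each equally likely, so P = 4 × 2/35 = 8/35.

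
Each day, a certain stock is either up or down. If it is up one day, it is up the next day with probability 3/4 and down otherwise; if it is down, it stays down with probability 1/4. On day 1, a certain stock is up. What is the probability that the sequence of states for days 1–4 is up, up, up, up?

Day 1 is given. For each transition, use the conditional probability from the current state:
P(up | up) = 3/4; P(up | up) = 3/4; P(up | up) = 3/4.
P = 3/4 × 3/4 × 3/4 = 27/64.

27/64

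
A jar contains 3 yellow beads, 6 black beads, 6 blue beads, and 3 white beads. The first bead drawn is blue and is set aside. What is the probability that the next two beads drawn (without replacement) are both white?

3/136

After the first draw, 3 of the remaining 17 beads are white.
P = 3/17 × 2/16 = 6/272 = 3/136.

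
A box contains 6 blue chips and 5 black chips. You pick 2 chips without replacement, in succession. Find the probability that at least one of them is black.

8/11

P(no black) = 6/11 × 5/10 = 30/110 = 3/11.
P(at least one) = 1 − 3/11 = 8/11.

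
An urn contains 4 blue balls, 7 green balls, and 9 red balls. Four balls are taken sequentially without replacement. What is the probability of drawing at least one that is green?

826/969

P(no green) = 13/20 × 12/19 × 11/18 × 10/17 = 17160/116280 = 143/969.
P(at least one) = 1 − 143/969 = 826/969.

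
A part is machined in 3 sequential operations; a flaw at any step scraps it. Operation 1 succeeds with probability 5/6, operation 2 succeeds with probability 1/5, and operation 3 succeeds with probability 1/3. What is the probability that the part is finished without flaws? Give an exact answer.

The events are sequential, so multiply the conditional probabilities:
P = 5/6 × 1/5 × 1/3 = 5/90 = 1/18.

1/18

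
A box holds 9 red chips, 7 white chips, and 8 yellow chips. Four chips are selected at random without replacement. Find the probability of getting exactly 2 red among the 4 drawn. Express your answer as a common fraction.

One ordering (red drawn first) has probability 9/24 × 8/23 × 15/22 × 14/21 = 15120/255024 = 15/253.
There are C(4,2) = 6 such orderings, each equally likely, so P = 6 × 15/253 = 90/253.

90/253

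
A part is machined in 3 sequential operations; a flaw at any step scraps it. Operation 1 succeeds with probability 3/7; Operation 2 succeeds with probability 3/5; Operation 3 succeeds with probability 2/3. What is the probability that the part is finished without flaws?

6/35

Each stage is reached only if all earlier stages succeed, so
P = 3/7 × 3/5 × 2/3 = 18/105 = 6/35.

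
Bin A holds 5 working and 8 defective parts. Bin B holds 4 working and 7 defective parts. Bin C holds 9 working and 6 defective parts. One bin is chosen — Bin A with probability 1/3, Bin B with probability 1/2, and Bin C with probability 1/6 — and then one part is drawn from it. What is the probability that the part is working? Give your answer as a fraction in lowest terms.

1759/4290

From Bin A: P(working) = 5/13.
From Bin B: P(working) = 4/11.
From Bin C: P(working) = 9/15.
Total probability = (1/3)(5/13) + (1/2)(4/11) + (1/6)(9/15) = 1759/4290.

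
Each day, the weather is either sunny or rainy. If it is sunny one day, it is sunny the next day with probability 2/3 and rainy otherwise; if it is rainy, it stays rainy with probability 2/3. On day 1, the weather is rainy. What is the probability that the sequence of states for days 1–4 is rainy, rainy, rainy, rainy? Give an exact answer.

8/27

Day 1 is given. For each transition, use the conditional probability from the current state:
P(rainy | rainy) = 2/3; P(rainy | rainy) = 2/3; P(rainy | rainy) = 2/3.
P = 2/3 × 2/3 × 2/3 = 8/27.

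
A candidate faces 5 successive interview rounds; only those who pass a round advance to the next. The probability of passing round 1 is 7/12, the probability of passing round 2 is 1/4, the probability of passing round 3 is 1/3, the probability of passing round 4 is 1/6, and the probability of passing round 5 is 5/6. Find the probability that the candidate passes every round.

The events are sequential, so multiply the conditional probabilities:
P = 7/12 × 1/4 × 1/3 × 1/6 × 5/6 = 35/5184.

35/5184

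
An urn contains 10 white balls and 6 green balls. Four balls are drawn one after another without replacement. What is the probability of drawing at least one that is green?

P(no green) = 10/16 × 9/15 × 8/14 × 7/13 = 5040/43680 = 3/26.
P(at least one) = 1 − 3/26 = 23/26.

23/26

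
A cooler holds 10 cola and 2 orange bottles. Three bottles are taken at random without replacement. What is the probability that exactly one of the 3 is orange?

One ordering (orange drawn first) has probability 2/12 × 10/11 × 9/10 = 180/1320 = 3/22.
There are C(3,1) = 3 such orderings, each equally likely, so P = 3 × 3/22 = 9/22.

9/22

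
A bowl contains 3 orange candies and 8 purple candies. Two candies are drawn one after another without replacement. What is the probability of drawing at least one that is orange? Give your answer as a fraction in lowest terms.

P(no orange) = 8/11 × 7/10 = 56/110 = 28/55.
P(at least one) = 1 − 28/55 = 27/55.

27/55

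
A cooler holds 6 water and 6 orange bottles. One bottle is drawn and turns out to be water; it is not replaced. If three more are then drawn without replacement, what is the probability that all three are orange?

With the first bottle removed, 6 orange remain out of 11.
P = 6/11 × 5/10 × 4/9 = 120/990 = 4/33.

4/33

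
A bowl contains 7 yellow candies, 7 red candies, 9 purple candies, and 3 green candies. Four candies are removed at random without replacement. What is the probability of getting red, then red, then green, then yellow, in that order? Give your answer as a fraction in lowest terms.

Multiply the probability of each draw given the previous ones:
P = 7/26 × 6/25 × 3/24 × 7/23 = 882/358800 = 147/59800.

147/59800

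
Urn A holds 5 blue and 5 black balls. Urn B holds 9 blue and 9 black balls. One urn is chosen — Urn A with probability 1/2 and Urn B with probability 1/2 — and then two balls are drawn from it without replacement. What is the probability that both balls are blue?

35/153

From Urn A: P(both blue) = (5/10)(4/9) = 2/9.
From Urn B: P(both blue) = (9/18)(8/17) = 4/17.
Total probability = (1/2)(2/9) + (1/2)(4/17) = 35/153.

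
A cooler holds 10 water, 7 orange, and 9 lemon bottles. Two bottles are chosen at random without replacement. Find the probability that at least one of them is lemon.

P(no lemon) = 17/26 × 16/25 = 272/650 = 136/325.
P(at least one) = 1 − 136/325 = 189/325.

189/325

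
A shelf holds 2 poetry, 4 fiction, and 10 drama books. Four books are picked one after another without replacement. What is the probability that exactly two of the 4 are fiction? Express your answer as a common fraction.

99/455

One ordering (fiction drawn first) has probability 4/16 × 3/15 × 12/14 × 11/13 = 1584/43680 = 33/910.
There are C(4,2) = 6 such orderings, each equally likely, so P = 6 × 33/910 = 99/455.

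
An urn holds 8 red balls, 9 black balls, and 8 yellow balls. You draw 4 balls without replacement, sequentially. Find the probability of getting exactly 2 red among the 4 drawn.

One ordering (red drawn first) has probability 8/25 × 7/24 × 17/23 × 16/22 = 15232/303600 = 952/18975.
There are C(4,2) = 6 such orderings, each equally likely, so P = 6 × 952/18975 = 1904/6325.

1904/6325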